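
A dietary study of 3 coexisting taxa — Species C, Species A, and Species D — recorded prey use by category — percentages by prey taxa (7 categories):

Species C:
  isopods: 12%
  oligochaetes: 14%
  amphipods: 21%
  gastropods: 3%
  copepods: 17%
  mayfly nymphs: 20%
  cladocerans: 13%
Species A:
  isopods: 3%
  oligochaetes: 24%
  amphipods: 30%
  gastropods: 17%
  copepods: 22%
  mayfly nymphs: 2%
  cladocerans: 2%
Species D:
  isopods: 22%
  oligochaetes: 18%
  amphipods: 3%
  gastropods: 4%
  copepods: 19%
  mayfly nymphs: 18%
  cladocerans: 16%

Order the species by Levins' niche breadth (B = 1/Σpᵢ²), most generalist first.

Species C > Species D > Species A

Convert percentages to proportions (divide by 100).
Σp_Cᵢ² = 0.12² + 0.14² + 0.21² + 0.03² + 0.17² + 0.20² + 0.13² = 0.0144 + 0.0196 + 0.0441 + 0.0009 + 0.0289 + 0.0400 + 0.0169 = 0.1648
B_C = 1 / 0.1648 = 6.0680
Σp_Aᵢ² = 0.03² + 0.24² + 0.30² + 0.17² + 0.22² + 0.02² + 0.02² = 0.0009 + 0.0576 + 0.0900 + 0.0289 + 0.0484 + 0.0004 + 0.0004 = 0.2266
B_A = 1 / 0.2266 = 4.4131
Σp_Dᵢ² = 0.22² + 0.18² + 0.03² + 0.04² + 0.19² + 0.18² + 0.16² = 0.0484 + 0.0324 + 0.0009 + 0.0016 + 0.0361 + 0.0324 + 0.0256 = 0.1774
B_D = 1 / 0.1774 = 5.6370
Ranking by B (broadest → narrowest): Species C (6.07) > Species D (5.64) > Species A (4.41)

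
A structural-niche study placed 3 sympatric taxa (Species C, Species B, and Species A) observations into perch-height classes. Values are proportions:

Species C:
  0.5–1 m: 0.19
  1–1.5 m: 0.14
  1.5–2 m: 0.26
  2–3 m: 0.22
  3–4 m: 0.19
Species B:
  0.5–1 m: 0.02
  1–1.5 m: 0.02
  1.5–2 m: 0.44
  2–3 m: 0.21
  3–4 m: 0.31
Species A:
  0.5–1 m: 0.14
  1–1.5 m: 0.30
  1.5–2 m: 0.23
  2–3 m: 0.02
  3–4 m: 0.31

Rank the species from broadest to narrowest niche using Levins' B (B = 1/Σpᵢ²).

Species C > Species A > Species B

Σp_Cᵢ² = 0.19² + 0.14² + 0.26² + 0.22² + 0.19² = 0.0361 + 0.0196 + 0.0676 + 0.0484 + 0.0361 = 0.2078
B_C = 1 / 0.2078 = 4.8123
Σp_Bᵢ² = 0.02² + 0.02² + 0.44² + 0.21² + 0.31² = 0.0004 + 0.0004 + 0.1936 + 0.0441 + 0.0961 = 0.3346
B_B = 1 / 0.3346 = 2.9886
Σp_Aᵢ² = 0.14² + 0.30² + 0.23² + 0.02² + 0.31² = 0.0196 + 0.0900 + 0.0529 + 0.0004 + 0.0961 = 0.2590
B_A = 1 / 0.2590 = 3.8610
Ranking by B (broadest → narrowest): Species C (4.81) > Species A (3.86) > Species B (2.99)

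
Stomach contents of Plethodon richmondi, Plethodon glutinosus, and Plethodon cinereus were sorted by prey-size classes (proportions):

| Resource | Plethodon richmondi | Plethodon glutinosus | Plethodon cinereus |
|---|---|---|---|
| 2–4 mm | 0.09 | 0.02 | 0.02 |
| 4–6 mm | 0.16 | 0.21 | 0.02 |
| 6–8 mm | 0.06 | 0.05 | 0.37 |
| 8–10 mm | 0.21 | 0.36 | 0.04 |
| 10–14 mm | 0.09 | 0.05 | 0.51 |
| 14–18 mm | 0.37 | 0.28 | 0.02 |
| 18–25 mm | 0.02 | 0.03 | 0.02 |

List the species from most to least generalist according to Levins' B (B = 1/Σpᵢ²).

Plethodon richmondi > Plethodon glutinosus > Plethodon cinereus

Σp_richᵢ² = 0.09² + 0.16² + 0.06² + 0.21² + 0.09² + 0.37² + 0.02² = 0.0081 + 0.0256 + 0.0036 + 0.0441 + 0.0081 + 0.1369 + 0.0004 = 0.2268
B_rich = 1 / 0.2268 = 4.4092
Σp_glutᵢ² = 0.02² + 0.21² + 0.05² + 0.36² + 0.05² + 0.28² + 0.03² = 0.0004 + 0.0441 + 0.0025 + 0.1296 + 0.0025 + 0.0784 + 0.0009 = 0.2584
B_glut = 1 / 0.2584 = 3.8700
Σp_cineᵢ² = 0.02² + 0.02² + 0.37² + 0.04² + 0.51² + 0.02² + 0.02² = 0.0004 + 0.0004 + 0.1369 + 0.0016 + 0.2601 + 0.0004 + 0.0004 = 0.4002
B_cine = 1 / 0.4002 = 2.4988
Ranking by B (broadest → narrowest): Plethodon richmondi (4.41) > Plethodon glutinosus (3.87) > Plethodon cinereus (2.50)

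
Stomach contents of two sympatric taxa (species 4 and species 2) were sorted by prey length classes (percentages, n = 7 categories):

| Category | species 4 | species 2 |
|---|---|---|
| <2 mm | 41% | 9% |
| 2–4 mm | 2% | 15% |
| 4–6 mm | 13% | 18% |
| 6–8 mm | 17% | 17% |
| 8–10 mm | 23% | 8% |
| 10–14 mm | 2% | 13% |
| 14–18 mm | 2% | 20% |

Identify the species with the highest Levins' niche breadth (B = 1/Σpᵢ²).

Convert percentages to proportions (divide by 100).
Σp_4ᵢ² = 0.41² + 0.02² + 0.13² + 0.17² + 0.23² + 0.02² + 0.02² = 0.1681 + 0.0004 + 0.0169 + 0.0289 + 0.0529 + 0.0004 + 0.0004 = 0.2680
B_4 = 1 / 0.2680 = 3.7313
Σp_2ᵢ² = 0.09² + 0.15² + 0.18² + 0.17² + 0.08² + 0.13² + 0.20² = 0.0081 + 0.0225 + 0.0324 + 0.0289 + 0.0064 + 0.0169 + 0.0400 = 0.1552
B_2 = 1 / 0.1552 = 6.4433
Highest B → broadest niche (most generalist): species 2 (B = 6.44).

species 2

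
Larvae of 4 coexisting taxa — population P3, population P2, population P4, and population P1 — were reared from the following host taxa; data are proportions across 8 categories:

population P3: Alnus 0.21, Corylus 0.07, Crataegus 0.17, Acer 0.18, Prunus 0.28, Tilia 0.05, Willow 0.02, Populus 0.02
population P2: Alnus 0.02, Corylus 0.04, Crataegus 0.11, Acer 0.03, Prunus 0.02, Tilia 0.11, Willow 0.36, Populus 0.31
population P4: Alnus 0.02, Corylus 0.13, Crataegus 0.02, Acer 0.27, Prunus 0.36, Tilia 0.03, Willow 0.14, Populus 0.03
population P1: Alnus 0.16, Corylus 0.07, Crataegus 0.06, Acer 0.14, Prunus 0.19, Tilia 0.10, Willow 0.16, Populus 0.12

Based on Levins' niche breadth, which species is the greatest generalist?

population P1

Σp_P3ᵢ² = 0.21² + 0.07² + 0.17² + 0.18² + 0.28² + 0.05² + 0.02² + 0.02² = 0.0441 + 0.0049 + 0.0289 + 0.0324 + 0.0784 + 0.0025 + 0.0004 + 0.0004 = 0.1920
B_P3 = 1 / 0.1920 = 5.2083
Σp_P2ᵢ² = 0.02² + 0.04² + 0.11² + 0.03² + 0.02² + 0.11² + 0.36² + 0.31² = 0.0004 + 0.0016 + 0.0121 + 0.0009 + 0.0004 + 0.0121 + 0.1296 + 0.0961 = 0.2532
B_P2 = 1 / 0.2532 = 3.9494
Σp_P4ᵢ² = 0.02² + 0.13² + 0.02² + 0.27² + 0.36² + 0.03² + 0.14² + 0.03² = 0.0004 + 0.0169 + 0.0004 + 0.0729 + 0.1296 + 0.0009 + 0.0196 + 0.0009 = 0.2416
B_P4 = 1 / 0.2416 = 4.1391
Σp_P1ᵢ² = 0.16² + 0.07² + 0.06² + 0.14² + 0.19² + 0.10² + 0.16² + 0.12² = 0.0256 + 0.0049 + 0.0036 + 0.0196 + 0.0361 + 0.0100 + 0.0256 + 0.0144 = 0.1398
B_P1 = 1 / 0.1398 = 7.1531
Highest B → broadest niche (most generalist): population P1 (B = 7.15).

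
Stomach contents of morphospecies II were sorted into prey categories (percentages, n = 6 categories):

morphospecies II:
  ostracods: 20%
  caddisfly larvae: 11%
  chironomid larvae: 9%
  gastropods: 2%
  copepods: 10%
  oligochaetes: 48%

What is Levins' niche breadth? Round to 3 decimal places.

Convert percentages to proportions (divide by 100).
Σpᵢ² = 0.20² + 0.11² + 0.09² + 0.02² + 0.10² + 0.48² = 0.0400 + 0.0121 + 0.0081 + 0.0004 + 0.0100 + 0.2304 = 0.3010
B = 1 / 0.3010 = 3.32226

3.322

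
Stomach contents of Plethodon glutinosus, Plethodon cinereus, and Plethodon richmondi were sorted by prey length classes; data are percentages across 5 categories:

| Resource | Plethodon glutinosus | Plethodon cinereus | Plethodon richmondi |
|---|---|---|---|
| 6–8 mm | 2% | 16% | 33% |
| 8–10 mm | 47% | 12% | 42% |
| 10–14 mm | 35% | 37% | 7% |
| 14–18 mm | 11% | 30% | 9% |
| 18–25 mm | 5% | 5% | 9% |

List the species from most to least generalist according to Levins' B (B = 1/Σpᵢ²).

Convert percentages to proportions (divide by 100).
Σp_glutᵢ² = 0.02² + 0.47² + 0.35² + 0.11² + 0.05² = 0.0004 + 0.2209 + 0.1225 + 0.0121 + 0.0025 = 0.3584
B_glut = 1 / 0.3584 = 2.7902
Σp_cineᵢ² = 0.16² + 0.12² + 0.37² + 0.30² + 0.05² = 0.0256 + 0.0144 + 0.1369 + 0.0900 + 0.0025 = 0.2694
B_cine = 1 / 0.2694 = 3.7120
Σp_richᵢ² = 0.33² + 0.42² + 0.07² + 0.09² + 0.09² = 0.1089 + 0.1764 + 0.0049 + 0.0081 + 0.0081 = 0.3064
B_rich = 1 / 0.3064 = 3.2637
Ranking by B (broadest → narrowest): Plethodon cinereus (3.71) > Plethodon richmondi (3.26) > Plethodon glutinosus (2.79)

Plethodon cinereus > Plethodon richmondi > Plethodon glutinosus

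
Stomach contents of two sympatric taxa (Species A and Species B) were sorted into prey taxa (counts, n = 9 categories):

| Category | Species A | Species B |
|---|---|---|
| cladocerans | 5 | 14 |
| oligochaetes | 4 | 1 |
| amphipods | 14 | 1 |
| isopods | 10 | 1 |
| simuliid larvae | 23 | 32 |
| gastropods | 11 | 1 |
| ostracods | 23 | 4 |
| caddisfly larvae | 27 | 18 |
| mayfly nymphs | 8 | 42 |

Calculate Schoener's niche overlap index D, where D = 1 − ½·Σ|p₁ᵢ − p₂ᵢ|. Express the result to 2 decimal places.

Proportions for Species A (n=125): 5/125=0.0400, 4/125=0.0320, 14/125=0.1120, 10/125=0.0800, 23/125=0.1840, 11/125=0.0880, 23/125=0.1840, 27/125=0.2160, 8/125=0.0640
Proportions for Species B (n=114): 14/114=0.1228, 1/114=0.0088, 1/114=0.0088, 1/114=0.0088, 32/114=0.2807, 1/114=0.0088, 4/114=0.0351, 18/114=0.1579, 42/114=0.3684
Σ|p₁ᵢ − p₂ᵢ| = 0.0828 + 0.0232 + 0.1032 + 0.0712 + 0.0967 + 0.0792 + 0.1489 + 0.0581 + 0.3044 = 0.9677
D = 1 − ½ × 0.9677 = 1 − 0.48385 = 0.51615

0.52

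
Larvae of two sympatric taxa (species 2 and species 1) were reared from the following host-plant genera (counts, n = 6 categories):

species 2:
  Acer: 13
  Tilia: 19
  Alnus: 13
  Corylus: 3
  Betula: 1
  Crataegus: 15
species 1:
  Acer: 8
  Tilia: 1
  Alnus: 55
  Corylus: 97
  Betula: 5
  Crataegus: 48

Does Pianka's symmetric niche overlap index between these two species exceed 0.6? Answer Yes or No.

Proportions for species 2 (n=64): 13/64=0.2031, 19/64=0.2969, 13/64=0.2031, 3/64=0.0469, 1/64=0.0156, 15/64=0.2344
Proportions for species 1 (n=214): 8/214=0.0374, 1/214=0.0047, 55/214=0.2570, 97/214=0.4533, 5/214=0.0234, 48/214=0.2243
Σ p₁ᵢp₂ᵢ = 0.007596 + 0.001395 + 0.052197 + 0.021260 + 0.000365 + 0.052576 = 0.135389
Σp_1ᵢ² = 0.2031² + 0.2969² + 0.2031² + 0.0469² + 0.0156² + 0.2344² = 0.041250 + 0.088150 + 0.041250 + 0.002200 + 0.000243 + 0.054943 = 0.228036
Σp_2ᵢ² = 0.0374² + 0.0047² + 0.2570² + 0.4533² + 0.0234² + 0.2243² = 0.001399 + 0.000022 + 0.066049 + 0.205481 + 0.000548 + 0.050310 = 0.323809
O = 0.135389 / √(0.228036 × 0.323809) = 0.135389 / 0.2717354 = 0.4982
O = 0.4982 < 0.6 → No.

No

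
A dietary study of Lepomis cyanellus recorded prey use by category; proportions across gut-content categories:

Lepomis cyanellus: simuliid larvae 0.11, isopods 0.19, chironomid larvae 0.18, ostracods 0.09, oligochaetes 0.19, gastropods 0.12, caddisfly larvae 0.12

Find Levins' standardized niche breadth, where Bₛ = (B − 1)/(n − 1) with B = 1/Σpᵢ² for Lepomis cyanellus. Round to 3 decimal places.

Σpᵢ² = 0.11² + 0.19² + 0.18² + 0.09² + 0.19² + 0.12² + 0.12² = 0.0121 + 0.0361 + 0.0324 + 0.0081 + 0.0361 + 0.0144 + 0.0144 = 0.1536
B = 1 / 0.1536 = 6.51042
Bₛ = (B − 1)/(n − 1) = (6.51042 − 1)/(7 − 1) = 5.51042/6 = 0.91840

0.918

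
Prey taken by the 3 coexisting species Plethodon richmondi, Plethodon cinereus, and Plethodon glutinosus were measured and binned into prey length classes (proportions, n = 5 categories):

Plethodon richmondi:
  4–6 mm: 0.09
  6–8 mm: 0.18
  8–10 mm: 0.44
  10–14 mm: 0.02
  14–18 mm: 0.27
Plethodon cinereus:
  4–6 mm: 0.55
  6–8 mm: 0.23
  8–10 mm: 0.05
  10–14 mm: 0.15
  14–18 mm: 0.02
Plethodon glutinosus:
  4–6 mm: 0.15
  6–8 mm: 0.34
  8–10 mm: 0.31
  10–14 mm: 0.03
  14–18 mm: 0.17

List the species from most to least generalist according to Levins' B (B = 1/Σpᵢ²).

Σp_richᵢ² = 0.09² + 0.18² + 0.44² + 0.02² + 0.27² = 0.0081 + 0.0324 + 0.1936 + 0.0004 + 0.0729 = 0.3074
B_rich = 1 / 0.3074 = 3.2531
Σp_cineᵢ² = 0.55² + 0.23² + 0.05² + 0.15² + 0.02² = 0.3025 + 0.0529 + 0.0025 + 0.0225 + 0.0004 = 0.3808
B_cine = 1 / 0.3808 = 2.6261
Σp_glutᵢ² = 0.15² + 0.34² + 0.31² + 0.03² + 0.17² = 0.0225 + 0.1156 + 0.0961 + 0.0009 + 0.0289 = 0.2640
B_glut = 1 / 0.2640 = 3.7879
Ranking by B (broadest → narrowest): Plethodon glutinosus (3.79) > Plethodon richmondi (3.25) > Plethodon cinereus (2.63)

Plethodon glutinosus > Plethodon richmondi > Plethodon cinereus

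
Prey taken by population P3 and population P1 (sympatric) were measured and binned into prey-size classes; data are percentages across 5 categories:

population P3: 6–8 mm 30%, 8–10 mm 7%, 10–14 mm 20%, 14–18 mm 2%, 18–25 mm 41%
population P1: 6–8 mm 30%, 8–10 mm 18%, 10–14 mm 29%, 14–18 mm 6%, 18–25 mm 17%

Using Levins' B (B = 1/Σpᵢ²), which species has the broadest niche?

population P1

Convert percentages to proportions (divide by 100).
Σp_P3ᵢ² = 0.30² + 0.07² + 0.20² + 0.02² + 0.41² = 0.0900 + 0.0049 + 0.0400 + 0.0004 + 0.1681 = 0.3034
B_P3 = 1 / 0.3034 = 3.2960
Σp_P1ᵢ² = 0.30² + 0.18² + 0.29² + 0.06² + 0.17² = 0.0900 + 0.0324 + 0.0841 + 0.0036 + 0.0289 = 0.2390
B_P1 = 1 / 0.2390 = 4.1841
Highest B → broadest niche (most generalist): population P1 (B = 4.18).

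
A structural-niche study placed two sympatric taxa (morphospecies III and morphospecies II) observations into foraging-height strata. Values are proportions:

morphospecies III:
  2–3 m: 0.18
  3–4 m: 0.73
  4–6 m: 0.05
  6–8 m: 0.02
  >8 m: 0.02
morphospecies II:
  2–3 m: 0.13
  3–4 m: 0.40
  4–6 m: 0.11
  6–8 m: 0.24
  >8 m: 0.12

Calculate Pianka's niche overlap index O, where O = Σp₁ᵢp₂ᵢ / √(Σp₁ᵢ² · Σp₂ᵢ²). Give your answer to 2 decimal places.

Σ p₁ᵢp₂ᵢ = 0.0234 + 0.2920 + 0.0055 + 0.0048 + 0.0024 = 0.3281
Σp_1ᵢ² = 0.18² + 0.73² + 0.05² + 0.02² + 0.02² = 0.0324 + 0.5329 + 0.0025 + 0.0004 + 0.0004 = 0.5686
Σp_2ᵢ² = 0.13² + 0.40² + 0.11² + 0.24² + 0.12² = 0.0169 + 0.1600 + 0.0121 + 0.0576 + 0.0144 = 0.2610
O = 0.3281 / √(0.5686 × 0.2610) = 0.3281 / 0.38523 = 0.8517

0.85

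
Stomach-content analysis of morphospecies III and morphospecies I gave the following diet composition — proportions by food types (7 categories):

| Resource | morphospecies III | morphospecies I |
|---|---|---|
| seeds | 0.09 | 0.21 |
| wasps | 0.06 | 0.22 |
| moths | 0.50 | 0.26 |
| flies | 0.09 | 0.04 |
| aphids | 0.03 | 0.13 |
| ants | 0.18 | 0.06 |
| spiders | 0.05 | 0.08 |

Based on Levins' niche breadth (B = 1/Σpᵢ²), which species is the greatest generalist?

Σp_IIIᵢ² = 0.09² + 0.06² + 0.50² + 0.09² + 0.03² + 0.18² + 0.05² = 0.0081 + 0.0036 + 0.2500 + 0.0081 + 0.0009 + 0.0324 + 0.0025 = 0.3056
B_III = 1 / 0.3056 = 3.2723
Σp_Iᵢ² = 0.21² + 0.22² + 0.26² + 0.04² + 0.13² + 0.06² + 0.08² = 0.0441 + 0.0484 + 0.0676 + 0.0016 + 0.0169 + 0.0036 + 0.0064 = 0.1886
B_I = 1 / 0.1886 = 5.3022
Highest B → broadest niche (most generalist): morphospecies I (B = 5.30).

morphospecies I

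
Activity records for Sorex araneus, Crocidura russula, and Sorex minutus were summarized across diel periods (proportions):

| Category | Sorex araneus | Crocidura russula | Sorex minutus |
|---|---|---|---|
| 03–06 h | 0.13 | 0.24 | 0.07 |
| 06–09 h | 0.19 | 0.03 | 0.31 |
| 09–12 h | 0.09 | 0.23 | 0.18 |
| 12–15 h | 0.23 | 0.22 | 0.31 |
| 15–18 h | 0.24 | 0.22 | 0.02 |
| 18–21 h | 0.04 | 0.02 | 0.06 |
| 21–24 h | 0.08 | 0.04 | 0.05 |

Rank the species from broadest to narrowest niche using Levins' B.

Sorex araneus > Crocidura russula > Sorex minutus

Σp_aranᵢ² = 0.13² + 0.19² + 0.09² + 0.23² + 0.24² + 0.04² + 0.08² = 0.0169 + 0.0361 + 0.0081 + 0.0529 + 0.0576 + 0.0016 + 0.0064 = 0.1796
B_aran = 1 / 0.1796 = 5.5679
Σp_russᵢ² = 0.24² + 0.03² + 0.23² + 0.22² + 0.22² + 0.02² + 0.04² = 0.0576 + 0.0009 + 0.0529 + 0.0484 + 0.0484 + 0.0004 + 0.0016 = 0.2102
B_russ = 1 / 0.2102 = 4.7574
Σp_minuᵢ² = 0.07² + 0.31² + 0.18² + 0.31² + 0.02² + 0.06² + 0.05² = 0.0049 + 0.0961 + 0.0324 + 0.0961 + 0.0004 + 0.0036 + 0.0025 = 0.2360
B_minu = 1 / 0.2360 = 4.2373
Ranking by B (broadest → narrowest): Sorex araneus (5.57) > Crocidura russula (4.76) > Sorex minutus (4.24)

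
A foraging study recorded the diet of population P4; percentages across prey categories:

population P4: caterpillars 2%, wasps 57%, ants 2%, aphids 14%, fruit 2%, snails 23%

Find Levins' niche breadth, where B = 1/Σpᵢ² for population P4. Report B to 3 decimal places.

Convert percentages to proportions (divide by 100).
Σpᵢ² = 0.02² + 0.57² + 0.02² + 0.14² + 0.02² + 0.23² = 0.0004 + 0.3249 + 0.0004 + 0.0196 + 0.0004 + 0.0529 = 0.3986
B = 1 / 0.3986 = 2.50878

2.509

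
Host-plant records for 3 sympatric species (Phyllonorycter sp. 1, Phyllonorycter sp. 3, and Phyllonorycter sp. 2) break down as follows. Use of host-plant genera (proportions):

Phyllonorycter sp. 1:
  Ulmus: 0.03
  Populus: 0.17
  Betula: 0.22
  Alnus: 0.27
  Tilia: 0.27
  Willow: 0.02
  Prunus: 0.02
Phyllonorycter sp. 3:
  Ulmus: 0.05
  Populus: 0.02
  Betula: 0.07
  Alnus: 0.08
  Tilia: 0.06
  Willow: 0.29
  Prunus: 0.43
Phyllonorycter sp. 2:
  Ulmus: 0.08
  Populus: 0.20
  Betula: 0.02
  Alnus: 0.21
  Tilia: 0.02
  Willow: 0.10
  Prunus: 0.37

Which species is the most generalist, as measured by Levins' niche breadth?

Σp_1ᵢ² = 0.03² + 0.17² + 0.22² + 0.27² + 0.27² + 0.02² + 0.02² = 0.0009 + 0.0289 + 0.0484 + 0.0729 + 0.0729 + 0.0004 + 0.0004 = 0.2248
B_1 = 1 / 0.2248 = 4.4484
Σp_3ᵢ² = 0.05² + 0.02² + 0.07² + 0.08² + 0.06² + 0.29² + 0.43² = 0.0025 + 0.0004 + 0.0049 + 0.0064 + 0.0036 + 0.0841 + 0.1849 = 0.2868
B_3 = 1 / 0.2868 = 3.4868
Σp_2ᵢ² = 0.08² + 0.20² + 0.02² + 0.21² + 0.02² + 0.10² + 0.37² = 0.0064 + 0.0400 + 0.0004 + 0.0441 + 0.0004 + 0.0100 + 0.1369 = 0.2382
B_2 = 1 / 0.2382 = 4.1982
Highest B → broadest niche (most generalist): Phyllonorycter sp. 1 (B = 4.45).

Phyllonorycter sp. 1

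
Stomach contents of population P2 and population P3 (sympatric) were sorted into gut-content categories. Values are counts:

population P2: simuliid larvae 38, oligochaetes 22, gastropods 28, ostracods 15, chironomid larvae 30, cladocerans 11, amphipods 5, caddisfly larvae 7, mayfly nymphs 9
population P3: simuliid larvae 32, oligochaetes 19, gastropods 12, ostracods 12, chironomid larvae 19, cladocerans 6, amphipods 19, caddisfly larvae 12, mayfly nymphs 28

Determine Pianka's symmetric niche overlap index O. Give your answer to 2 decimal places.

Proportions for population P2 (n=165): 38/165=0.2303, 22/165=0.1333, 28/165=0.1697, 15/165=0.0909, 30/165=0.1818, 11/165=0.0667, 5/165=0.0303, 7/165=0.0424, 9/165=0.0545
Proportions for population P3 (n=159): 32/159=0.2013, 19/159=0.1195, 12/159=0.0755, 12/159=0.0755, 19/159=0.1195, 6/159=0.0377, 19/159=0.1195, 12/159=0.0755, 28/159=0.1761
Σ p₁ᵢp₂ᵢ = 0.046359 + 0.015929 + 0.012812 + 0.006863 + 0.021725 + 0.002515 + 0.003621 + 0.003201 + 0.009597 = 0.122622
Σp_1ᵢ² = 0.2303² + 0.1333² + 0.1697² + 0.0909² + 0.1818² + 0.0667² + 0.0303² + 0.0424² + 0.0545² = 0.053038 + 0.017769 + 0.028798 + 0.008263 + 0.033051 + 0.004449 + 0.000918 + 0.001798 + 0.002970 = 0.151054
Σp_2ᵢ² = 0.2013² + 0.1195² + 0.0755² + 0.0755² + 0.1195² + 0.0377² + 0.1195² + 0.0755² + 0.1761² = 0.040522 + 0.014280 + 0.005700 + 0.005700 + 0.014280 + 0.001421 + 0.014280 + 0.005700 + 0.031011 = 0.132894
O = 0.122622 / √(0.151054 × 0.132894) = 0.122622 / 0.1416833 = 0.8655

0.87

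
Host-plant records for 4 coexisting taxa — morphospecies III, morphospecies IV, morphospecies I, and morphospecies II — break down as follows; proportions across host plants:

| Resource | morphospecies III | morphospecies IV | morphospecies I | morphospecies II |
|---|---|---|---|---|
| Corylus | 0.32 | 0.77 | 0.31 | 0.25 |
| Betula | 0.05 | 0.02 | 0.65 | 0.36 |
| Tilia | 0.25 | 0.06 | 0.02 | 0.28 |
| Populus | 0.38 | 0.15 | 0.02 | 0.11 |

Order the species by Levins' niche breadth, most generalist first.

Σp_IIIᵢ² = 0.32² + 0.05² + 0.25² + 0.38² = 0.1024 + 0.0025 + 0.0625 + 0.1444 = 0.3118
B_III = 1 / 0.3118 = 3.2072
Σp_IVᵢ² = 0.77² + 0.02² + 0.06² + 0.15² = 0.5929 + 0.0004 + 0.0036 + 0.0225 = 0.6194
B_IV = 1 / 0.6194 = 1.6145
Σp_Iᵢ² = 0.31² + 0.65² + 0.02² + 0.02² = 0.0961 + 0.4225 + 0.0004 + 0.0004 = 0.5194
B_I = 1 / 0.5194 = 1.9253
Σp_IIᵢ² = 0.25² + 0.36² + 0.28² + 0.11² = 0.0625 + 0.1296 + 0.0784 + 0.0121 = 0.2826
B_II = 1 / 0.2826 = 3.5386
Ranking by B (broadest → narrowest): morphospecies II (3.54) > morphospecies III (3.21) > morphospecies I (1.93) > morphospecies IV (1.61)

morphospecies II > morphospecies III > morphospecies I > morphospecies IV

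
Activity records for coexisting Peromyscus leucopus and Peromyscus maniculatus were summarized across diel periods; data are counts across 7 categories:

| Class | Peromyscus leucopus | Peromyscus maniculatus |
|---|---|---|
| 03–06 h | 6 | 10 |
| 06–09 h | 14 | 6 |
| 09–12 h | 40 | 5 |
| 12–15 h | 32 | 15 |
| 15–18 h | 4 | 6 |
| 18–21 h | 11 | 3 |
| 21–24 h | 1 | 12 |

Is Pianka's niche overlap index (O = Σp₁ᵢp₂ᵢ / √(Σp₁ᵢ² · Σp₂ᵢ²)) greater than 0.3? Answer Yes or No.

Proportions for Peromyscus leucopus (n=108): 6/108=0.0556, 14/108=0.1296, 40/108=0.3704, 32/108=0.2963, 4/108=0.0370, 11/108=0.1019, 1/108=0.0093
Proportions for Peromyscus maniculatus (n=57): 10/57=0.1754, 6/57=0.1053, 5/57=0.0877, 15/57=0.2632, 6/57=0.1053, 3/57=0.0526, 12/57=0.2105
Σ p₁ᵢp₂ᵢ = 0.009752 + 0.013647 + 0.032484 + 0.077986 + 0.003896 + 0.005360 + 0.001958 = 0.145083
Σp_1ᵢ² = 0.0556² + 0.1296² + 0.3704² + 0.2963² + 0.0370² + 0.1019² + 0.0093² = 0.003091 + 0.016796 + 0.137196 + 0.087794 + 0.001369 + 0.010384 + 0.000086 = 0.256716
Σp_2ᵢ² = 0.1754² + 0.1053² + 0.0877² + 0.2632² + 0.1053² + 0.0526² + 0.2105² = 0.030765 + 0.011088 + 0.007691 + 0.069274 + 0.011088 + 0.002767 + 0.044310 = 0.176983
O = 0.145083 / √(0.256716 × 0.176983) = 0.145083 / 0.2131534 = 0.6807
O = 0.6807 > 0.3 → Yes.

Yes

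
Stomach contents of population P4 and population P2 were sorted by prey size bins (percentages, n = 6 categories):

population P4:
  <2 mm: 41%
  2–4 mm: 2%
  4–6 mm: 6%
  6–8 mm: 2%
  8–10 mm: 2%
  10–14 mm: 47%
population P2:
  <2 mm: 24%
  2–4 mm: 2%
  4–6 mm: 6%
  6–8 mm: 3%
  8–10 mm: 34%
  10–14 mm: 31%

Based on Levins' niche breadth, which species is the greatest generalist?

Convert percentages to proportions (divide by 100).
Σp_P4ᵢ² = 0.41² + 0.02² + 0.06² + 0.02² + 0.02² + 0.47² = 0.1681 + 0.0004 + 0.0036 + 0.0004 + 0.0004 + 0.2209 = 0.3938
B_P4 = 1 / 0.3938 = 2.5394
Σp_P2ᵢ² = 0.24² + 0.02² + 0.06² + 0.03² + 0.34² + 0.31² = 0.0576 + 0.0004 + 0.0036 + 0.0009 + 0.1156 + 0.0961 = 0.2742
B_P2 = 1 / 0.2742 = 3.6470
Highest B → broadest niche (most generalist): population P2 (B = 3.65).

population P2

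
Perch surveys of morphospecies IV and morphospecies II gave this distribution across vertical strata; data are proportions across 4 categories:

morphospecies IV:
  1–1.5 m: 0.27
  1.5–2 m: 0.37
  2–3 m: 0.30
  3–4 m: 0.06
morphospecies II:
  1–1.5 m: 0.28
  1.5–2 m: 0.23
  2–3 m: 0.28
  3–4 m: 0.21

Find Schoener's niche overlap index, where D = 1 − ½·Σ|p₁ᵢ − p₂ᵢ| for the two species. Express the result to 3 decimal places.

0.840

Σ|p₁ᵢ − p₂ᵢ| = 0.01 + 0.14 + 0.02 + 0.15 = 0.32
D = 1 − ½ × 0.32 = 1 − 0.160 = 0.84000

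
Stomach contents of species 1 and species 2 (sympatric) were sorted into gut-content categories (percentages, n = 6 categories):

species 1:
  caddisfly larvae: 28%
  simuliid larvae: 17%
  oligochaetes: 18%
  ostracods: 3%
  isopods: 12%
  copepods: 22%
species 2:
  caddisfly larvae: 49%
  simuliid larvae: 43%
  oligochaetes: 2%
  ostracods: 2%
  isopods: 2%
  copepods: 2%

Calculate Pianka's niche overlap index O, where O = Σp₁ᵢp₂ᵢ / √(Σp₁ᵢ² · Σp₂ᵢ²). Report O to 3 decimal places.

0.751

Convert percentages to proportions (divide by 100).
Σ p₁ᵢp₂ᵢ = 0.1372 + 0.0731 + 0.0036 + 0.0006 + 0.0024 + 0.0044 = 0.2213
Σp_1ᵢ² = 0.28² + 0.17² + 0.18² + 0.03² + 0.12² + 0.22² = 0.0784 + 0.0289 + 0.0324 + 0.0009 + 0.0144 + 0.0484 = 0.2034
Σp_2ᵢ² = 0.49² + 0.43² + 0.02² + 0.02² + 0.02² + 0.02² = 0.2401 + 0.1849 + 0.0004 + 0.0004 + 0.0004 + 0.0004 = 0.4266
O = 0.2213 / √(0.2034 × 0.4266) = 0.2213 / 0.294568 = 0.75127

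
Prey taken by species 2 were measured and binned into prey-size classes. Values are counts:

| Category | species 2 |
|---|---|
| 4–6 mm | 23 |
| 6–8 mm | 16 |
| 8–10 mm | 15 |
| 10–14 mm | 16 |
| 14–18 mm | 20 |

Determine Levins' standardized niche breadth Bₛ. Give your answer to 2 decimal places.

0.97

Proportions for species 2 (n=90): 23/90=0.2556, 16/90=0.1778, 15/90=0.1667, 16/90=0.1778, 20/90=0.2222
Σpᵢ² = 0.2556² + 0.1778² + 0.1667² + 0.1778² + 0.2222² = 0.065331 + 0.031613 + 0.027789 + 0.031613 + 0.049373 = 0.205719
B = 1 / 0.205719 = 4.8610
Bₛ = (B − 1)/(n − 1) = (4.8610 − 1)/(5 − 1) = 3.8610/4 = 0.9653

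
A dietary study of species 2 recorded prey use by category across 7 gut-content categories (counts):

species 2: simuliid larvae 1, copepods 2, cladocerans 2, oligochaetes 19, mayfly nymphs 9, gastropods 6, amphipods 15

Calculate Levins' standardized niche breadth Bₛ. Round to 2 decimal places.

0.52

Proportions for species 2 (n=54): 1/54=0.0185, 2/54=0.0370, 2/54=0.0370, 19/54=0.3519, 9/54=0.1667, 6/54=0.1111, 15/54=0.2778
Σpᵢ² = 0.0185² + 0.0370² + 0.0370² + 0.3519² + 0.1667² + 0.1111² + 0.2778² = 0.000342 + 0.001369 + 0.001369 + 0.123834 + 0.027789 + 0.012343 + 0.077173 = 0.244219
B = 1 / 0.244219 = 4.0947
Bₛ = (B − 1)/(n − 1) = (4.0947 − 1)/(7 − 1) = 3.0947/6 = 0.5158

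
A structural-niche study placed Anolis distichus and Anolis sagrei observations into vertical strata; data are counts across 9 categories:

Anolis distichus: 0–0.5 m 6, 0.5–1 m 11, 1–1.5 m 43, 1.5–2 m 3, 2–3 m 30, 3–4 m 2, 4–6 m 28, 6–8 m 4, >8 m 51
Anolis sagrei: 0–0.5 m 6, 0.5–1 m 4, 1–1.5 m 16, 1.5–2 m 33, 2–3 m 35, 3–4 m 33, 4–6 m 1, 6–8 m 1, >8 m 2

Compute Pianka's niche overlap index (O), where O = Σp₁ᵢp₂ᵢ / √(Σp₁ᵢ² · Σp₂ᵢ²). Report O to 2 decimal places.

Proportions for Anolis distichus (n=178): 6/178=0.0337, 11/178=0.0618, 43/178=0.2416, 3/178=0.0169, 30/178=0.1685, 2/178=0.0112, 28/178=0.1573, 4/178=0.0225, 51/178=0.2865
Proportions for Anolis sagrei (n=131): 6/131=0.0458, 4/131=0.0305, 16/131=0.1221, 33/131=0.2519, 35/131=0.2672, 33/131=0.2519, 1/131=0.0076, 1/131=0.0076, 2/131=0.0153
Σ p₁ᵢp₂ᵢ = 0.001543 + 0.001885 + 0.029499 + 0.004257 + 0.045023 + 0.002821 + 0.001195 + 0.000171 + 0.004383 = 0.090777
Σp_1ᵢ² = 0.0337² + 0.0618² + 0.2416² + 0.0169² + 0.1685² + 0.0112² + 0.1573² + 0.0225² + 0.2865² = 0.001136 + 0.003819 + 0.058371 + 0.000286 + 0.028392 + 0.000125 + 0.024743 + 0.000506 + 0.082082 = 0.199460
Σp_2ᵢ² = 0.0458² + 0.0305² + 0.1221² + 0.2519² + 0.2672² + 0.2519² + 0.0076² + 0.0076² + 0.0153² = 0.002098 + 0.000930 + 0.014908 + 0.063454 + 0.071396 + 0.063454 + 0.000058 + 0.000058 + 0.000234 = 0.216590
O = 0.090777 / √(0.199460 × 0.216590) = 0.090777 / 0.2078486 = 0.4367

0.44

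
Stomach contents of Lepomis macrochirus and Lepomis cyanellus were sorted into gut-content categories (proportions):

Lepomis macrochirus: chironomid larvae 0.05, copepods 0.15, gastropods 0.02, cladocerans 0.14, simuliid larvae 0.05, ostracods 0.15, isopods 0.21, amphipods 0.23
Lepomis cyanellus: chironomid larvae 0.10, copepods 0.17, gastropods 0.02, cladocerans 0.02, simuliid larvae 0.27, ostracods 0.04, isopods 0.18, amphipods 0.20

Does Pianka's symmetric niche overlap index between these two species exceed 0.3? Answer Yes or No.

Yes

Σ p₁ᵢp₂ᵢ = 0.0050 + 0.0255 + 0.0004 + 0.0028 + 0.0135 + 0.0060 + 0.0378 + 0.0460 = 0.1370
Σp_1ᵢ² = 0.05² + 0.15² + 0.02² + 0.14² + 0.05² + 0.15² + 0.21² + 0.23² = 0.0025 + 0.0225 + 0.0004 + 0.0196 + 0.0025 + 0.0225 + 0.0441 + 0.0529 = 0.1670
Σp_2ᵢ² = 0.10² + 0.17² + 0.02² + 0.02² + 0.27² + 0.04² + 0.18² + 0.20² = 0.0100 + 0.0289 + 0.0004 + 0.0004 + 0.0729 + 0.0016 + 0.0324 + 0.0400 = 0.1866
O = 0.1370 / √(0.1670 × 0.1866) = 0.1370 / 0.17653 = 0.7761
O = 0.7761 > 0.3 → Yes.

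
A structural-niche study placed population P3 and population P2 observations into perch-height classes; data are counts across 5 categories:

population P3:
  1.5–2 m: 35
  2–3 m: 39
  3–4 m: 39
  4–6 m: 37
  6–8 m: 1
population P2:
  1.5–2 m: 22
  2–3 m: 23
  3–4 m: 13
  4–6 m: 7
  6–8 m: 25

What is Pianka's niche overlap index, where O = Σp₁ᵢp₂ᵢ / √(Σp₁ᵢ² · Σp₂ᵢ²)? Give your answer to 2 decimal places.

0.76

Proportions for population P3 (n=151): 35/151=0.2318, 39/151=0.2583, 39/151=0.2583, 37/151=0.2450, 1/151=0.0066
Proportions for population P2 (n=90): 22/90=0.2444, 23/90=0.2556, 13/90=0.1444, 7/90=0.0778, 25/90=0.2778
Σ p₁ᵢp₂ᵢ = 0.056652 + 0.066021 + 0.037299 + 0.019061 + 0.001833 = 0.180866
Σp_1ᵢ² = 0.2318² + 0.2583² + 0.2583² + 0.2450² + 0.0066² = 0.053731 + 0.066719 + 0.066719 + 0.060025 + 0.000044 = 0.247238
Σp_2ᵢ² = 0.2444² + 0.2556² + 0.1444² + 0.0778² + 0.2778² = 0.059731 + 0.065331 + 0.020851 + 0.006053 + 0.077173 = 0.229139
O = 0.180866 / √(0.247238 × 0.229139) = 0.180866 / 0.2380165 = 0.7599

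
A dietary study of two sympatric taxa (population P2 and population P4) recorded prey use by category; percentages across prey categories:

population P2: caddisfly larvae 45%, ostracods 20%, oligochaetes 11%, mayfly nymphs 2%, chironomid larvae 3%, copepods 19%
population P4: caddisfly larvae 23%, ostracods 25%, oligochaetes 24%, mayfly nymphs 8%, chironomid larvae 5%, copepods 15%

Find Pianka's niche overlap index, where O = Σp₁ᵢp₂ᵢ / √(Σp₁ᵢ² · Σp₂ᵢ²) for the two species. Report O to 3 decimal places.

Convert percentages to proportions (divide by 100).
Σ p₁ᵢp₂ᵢ = 0.1035 + 0.0500 + 0.0264 + 0.0016 + 0.0015 + 0.0285 = 0.2115
Σp_1ᵢ² = 0.45² + 0.20² + 0.11² + 0.02² + 0.03² + 0.19² = 0.2025 + 0.0400 + 0.0121 + 0.0004 + 0.0009 + 0.0361 = 0.2920
Σp_2ᵢ² = 0.23² + 0.25² + 0.24² + 0.08² + 0.05² + 0.15² = 0.0529 + 0.0625 + 0.0576 + 0.0064 + 0.0025 + 0.0225 = 0.2044
O = 0.2115 / √(0.2920 × 0.2044) = 0.2115 / 0.244305 = 0.86572

0.866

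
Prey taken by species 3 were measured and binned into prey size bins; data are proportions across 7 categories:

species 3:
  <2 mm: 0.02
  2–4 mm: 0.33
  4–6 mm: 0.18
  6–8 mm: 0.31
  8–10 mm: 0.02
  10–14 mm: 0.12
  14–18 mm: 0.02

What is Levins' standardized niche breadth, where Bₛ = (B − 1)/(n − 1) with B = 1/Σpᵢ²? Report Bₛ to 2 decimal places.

0.49

Σpᵢ² = 0.02² + 0.33² + 0.18² + 0.31² + 0.02² + 0.12² + 0.02² = 0.0004 + 0.1089 + 0.0324 + 0.0961 + 0.0004 + 0.0144 + 0.0004 = 0.2530
B = 1 / 0.2530 = 3.9526
Bₛ = (B − 1)/(n − 1) = (3.9526 − 1)/(7 − 1) = 2.9526/6 = 0.4921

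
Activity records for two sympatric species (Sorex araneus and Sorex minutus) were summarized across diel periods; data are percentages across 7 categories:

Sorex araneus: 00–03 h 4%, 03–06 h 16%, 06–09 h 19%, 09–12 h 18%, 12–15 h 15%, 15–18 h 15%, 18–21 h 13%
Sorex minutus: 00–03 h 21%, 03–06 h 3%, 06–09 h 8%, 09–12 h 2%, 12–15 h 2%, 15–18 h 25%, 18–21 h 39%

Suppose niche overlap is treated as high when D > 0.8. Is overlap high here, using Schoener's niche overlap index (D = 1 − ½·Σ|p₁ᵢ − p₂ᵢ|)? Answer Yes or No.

No

Convert percentages to proportions (divide by 100).
Σ|p₁ᵢ − p₂ᵢ| = 0.17 + 0.13 + 0.11 + 0.16 + 0.13 + 0.10 + 0.26 = 1.06
D = 1 − ½ × 1.06 = 1 − 0.530 = 0.4700
D = 0.4700 < 0.8 → No.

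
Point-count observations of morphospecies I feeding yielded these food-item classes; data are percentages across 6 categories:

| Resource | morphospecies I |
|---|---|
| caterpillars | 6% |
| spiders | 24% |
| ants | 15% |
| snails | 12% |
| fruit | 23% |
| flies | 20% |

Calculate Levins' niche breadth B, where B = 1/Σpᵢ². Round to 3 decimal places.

5.236

Convert percentages to proportions (divide by 100).
Σpᵢ² = 0.06² + 0.24² + 0.15² + 0.12² + 0.23² + 0.20² = 0.0036 + 0.0576 + 0.0225 + 0.0144 + 0.0529 + 0.0400 = 0.1910
B = 1 / 0.1910 = 5.23560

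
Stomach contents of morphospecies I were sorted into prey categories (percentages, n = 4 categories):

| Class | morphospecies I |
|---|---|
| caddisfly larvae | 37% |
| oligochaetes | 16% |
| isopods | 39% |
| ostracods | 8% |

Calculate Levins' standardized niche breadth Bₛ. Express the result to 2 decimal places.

0.71

Convert percentages to proportions (divide by 100).
Σpᵢ² = 0.37² + 0.16² + 0.39² + 0.08² = 0.1369 + 0.0256 + 0.1521 + 0.0064 = 0.3210
B = 1 / 0.3210 = 3.1153
Bₛ = (B − 1)/(n − 1) = (3.1153 − 1)/(4 − 1) = 2.1153/3 = 0.7051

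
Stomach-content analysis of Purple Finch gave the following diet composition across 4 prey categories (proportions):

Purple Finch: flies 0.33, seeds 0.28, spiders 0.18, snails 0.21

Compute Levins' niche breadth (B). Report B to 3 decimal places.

Σpᵢ² = 0.33² + 0.28² + 0.18² + 0.21² = 0.1089 + 0.0784 + 0.0324 + 0.0441 = 0.2638
B = 1 / 0.2638 = 3.79075

3.791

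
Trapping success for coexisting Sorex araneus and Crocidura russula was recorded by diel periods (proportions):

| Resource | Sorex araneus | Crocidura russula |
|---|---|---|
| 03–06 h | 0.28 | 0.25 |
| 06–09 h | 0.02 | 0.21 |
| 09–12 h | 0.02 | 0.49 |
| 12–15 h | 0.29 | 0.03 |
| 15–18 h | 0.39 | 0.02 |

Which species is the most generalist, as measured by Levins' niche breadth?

Sorex araneus

Σp_aranᵢ² = 0.28² + 0.02² + 0.02² + 0.29² + 0.39² = 0.0784 + 0.0004 + 0.0004 + 0.0841 + 0.1521 = 0.3154
B_aran = 1 / 0.3154 = 3.1706
Σp_russᵢ² = 0.25² + 0.21² + 0.49² + 0.03² + 0.02² = 0.0625 + 0.0441 + 0.2401 + 0.0009 + 0.0004 = 0.3480
B_russ = 1 / 0.3480 = 2.8736
Highest B → broadest niche (most generalist): Sorex araneus (B = 3.17).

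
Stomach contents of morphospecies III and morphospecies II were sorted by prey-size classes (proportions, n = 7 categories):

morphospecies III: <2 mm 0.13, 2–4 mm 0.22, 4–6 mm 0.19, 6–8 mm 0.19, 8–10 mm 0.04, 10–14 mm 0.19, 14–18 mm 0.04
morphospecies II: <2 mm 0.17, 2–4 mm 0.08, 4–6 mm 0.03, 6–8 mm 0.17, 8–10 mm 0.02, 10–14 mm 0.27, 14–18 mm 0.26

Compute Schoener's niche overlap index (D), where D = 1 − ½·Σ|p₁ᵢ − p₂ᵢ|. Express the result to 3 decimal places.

Σ|p₁ᵢ − p₂ᵢ| = 0.04 + 0.14 + 0.16 + 0.02 + 0.02 + 0.08 + 0.22 = 0.68
D = 1 − ½ × 0.68 = 1 − 0.340 = 0.66000

0.660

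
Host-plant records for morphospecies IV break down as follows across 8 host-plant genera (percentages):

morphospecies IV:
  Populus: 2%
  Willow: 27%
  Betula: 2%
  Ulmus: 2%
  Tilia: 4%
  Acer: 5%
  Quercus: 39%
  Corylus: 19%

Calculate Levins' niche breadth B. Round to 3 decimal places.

3.754

Convert percentages to proportions (divide by 100).
Σpᵢ² = 0.02² + 0.27² + 0.02² + 0.02² + 0.04² + 0.05² + 0.39² + 0.19² = 0.0004 + 0.0729 + 0.0004 + 0.0004 + 0.0016 + 0.0025 + 0.1521 + 0.0361 = 0.2664
B = 1 / 0.2664 = 3.75375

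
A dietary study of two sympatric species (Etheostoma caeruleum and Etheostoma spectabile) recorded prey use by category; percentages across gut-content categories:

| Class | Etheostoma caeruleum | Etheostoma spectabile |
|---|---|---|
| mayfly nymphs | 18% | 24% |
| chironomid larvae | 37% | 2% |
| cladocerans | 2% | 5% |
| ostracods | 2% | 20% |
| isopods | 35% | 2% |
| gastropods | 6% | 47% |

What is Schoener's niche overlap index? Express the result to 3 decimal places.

Convert percentages to proportions (divide by 100).
Σ|p₁ᵢ − p₂ᵢ| = 0.06 + 0.35 + 0.03 + 0.18 + 0.33 + 0.41 = 1.36
D = 1 − ½ × 1.36 = 1 − 0.680 = 0.32000

0.320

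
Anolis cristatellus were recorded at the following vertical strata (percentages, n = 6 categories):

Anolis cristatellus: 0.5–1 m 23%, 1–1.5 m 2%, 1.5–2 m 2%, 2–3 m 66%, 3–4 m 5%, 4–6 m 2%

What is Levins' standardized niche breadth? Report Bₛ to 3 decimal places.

Convert percentages to proportions (divide by 100).
Σpᵢ² = 0.23² + 0.02² + 0.02² + 0.66² + 0.05² + 0.02² = 0.0529 + 0.0004 + 0.0004 + 0.4356 + 0.0025 + 0.0004 = 0.4922
B = 1 / 0.4922 = 2.03169
Bₛ = (B − 1)/(n − 1) = (2.03169 − 1)/(6 − 1) = 1.03169/5 = 0.20634

0.206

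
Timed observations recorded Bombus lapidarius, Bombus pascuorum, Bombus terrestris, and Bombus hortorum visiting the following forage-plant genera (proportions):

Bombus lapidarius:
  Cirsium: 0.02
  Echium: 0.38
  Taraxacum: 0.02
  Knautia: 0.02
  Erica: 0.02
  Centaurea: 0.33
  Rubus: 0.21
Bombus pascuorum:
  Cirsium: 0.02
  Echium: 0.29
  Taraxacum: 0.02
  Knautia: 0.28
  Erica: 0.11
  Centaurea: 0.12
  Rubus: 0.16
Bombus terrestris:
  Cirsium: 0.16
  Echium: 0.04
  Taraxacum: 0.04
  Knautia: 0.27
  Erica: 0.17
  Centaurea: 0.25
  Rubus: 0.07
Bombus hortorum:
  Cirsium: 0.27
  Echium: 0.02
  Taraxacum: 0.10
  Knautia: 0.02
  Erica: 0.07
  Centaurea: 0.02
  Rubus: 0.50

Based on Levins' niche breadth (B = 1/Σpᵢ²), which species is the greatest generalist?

Σp_lapiᵢ² = 0.02² + 0.38² + 0.02² + 0.02² + 0.02² + 0.33² + 0.21² = 0.0004 + 0.1444 + 0.0004 + 0.0004 + 0.0004 + 0.1089 + 0.0441 = 0.2990
B_lapi = 1 / 0.2990 = 3.3445
Σp_pascᵢ² = 0.02² + 0.29² + 0.02² + 0.28² + 0.11² + 0.12² + 0.16² = 0.0004 + 0.0841 + 0.0004 + 0.0784 + 0.0121 + 0.0144 + 0.0256 = 0.2154
B_pasc = 1 / 0.2154 = 4.6425
Σp_terrᵢ² = 0.16² + 0.04² + 0.04² + 0.27² + 0.17² + 0.25² + 0.07² = 0.0256 + 0.0016 + 0.0016 + 0.0729 + 0.0289 + 0.0625 + 0.0049 = 0.1980
B_terr = 1 / 0.1980 = 5.0505
Σp_hortᵢ² = 0.27² + 0.02² + 0.10² + 0.02² + 0.07² + 0.02² + 0.50² = 0.0729 + 0.0004 + 0.0100 + 0.0004 + 0.0049 + 0.0004 + 0.2500 = 0.3390
B_hort = 1 / 0.3390 = 2.9499
Highest B → broadest niche (most generalist): Bombus terrestris (B = 5.05).

Bombus terrestris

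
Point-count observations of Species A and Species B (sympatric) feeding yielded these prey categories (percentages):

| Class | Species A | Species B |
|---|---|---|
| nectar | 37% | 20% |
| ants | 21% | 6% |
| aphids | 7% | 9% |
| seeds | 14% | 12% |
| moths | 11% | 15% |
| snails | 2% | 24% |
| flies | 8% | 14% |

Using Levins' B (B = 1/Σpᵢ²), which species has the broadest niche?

Species B

Convert percentages to proportions (divide by 100).
Σp_Aᵢ² = 0.37² + 0.21² + 0.07² + 0.14² + 0.11² + 0.02² + 0.08² = 0.1369 + 0.0441 + 0.0049 + 0.0196 + 0.0121 + 0.0004 + 0.0064 = 0.2244
B_A = 1 / 0.2244 = 4.4563
Σp_Bᵢ² = 0.20² + 0.06² + 0.09² + 0.12² + 0.15² + 0.24² + 0.14² = 0.0400 + 0.0036 + 0.0081 + 0.0144 + 0.0225 + 0.0576 + 0.0196 = 0.1658
B_B = 1 / 0.1658 = 6.0314
Highest B → broadest niche (most generalist): Species B (B = 6.03).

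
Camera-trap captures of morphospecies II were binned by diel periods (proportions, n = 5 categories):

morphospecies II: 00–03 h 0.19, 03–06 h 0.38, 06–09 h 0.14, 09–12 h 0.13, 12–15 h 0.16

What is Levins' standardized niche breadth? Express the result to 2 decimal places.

0.78

Σpᵢ² = 0.19² + 0.38² + 0.14² + 0.13² + 0.16² = 0.0361 + 0.1444 + 0.0196 + 0.0169 + 0.0256 = 0.2426
B = 1 / 0.2426 = 4.1220
Bₛ = (B − 1)/(n − 1) = (4.1220 − 1)/(5 − 1) = 3.1220/4 = 0.7805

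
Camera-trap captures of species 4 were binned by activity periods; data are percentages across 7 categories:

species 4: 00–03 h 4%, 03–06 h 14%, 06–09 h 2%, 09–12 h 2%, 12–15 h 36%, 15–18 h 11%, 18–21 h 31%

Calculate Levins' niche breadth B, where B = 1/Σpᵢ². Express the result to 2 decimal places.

Convert percentages to proportions (divide by 100).
Σpᵢ² = 0.04² + 0.14² + 0.02² + 0.02² + 0.36² + 0.11² + 0.31² = 0.0016 + 0.0196 + 0.0004 + 0.0004 + 0.1296 + 0.0121 + 0.0961 = 0.2598
B = 1 / 0.2598 = 3.8491

3.85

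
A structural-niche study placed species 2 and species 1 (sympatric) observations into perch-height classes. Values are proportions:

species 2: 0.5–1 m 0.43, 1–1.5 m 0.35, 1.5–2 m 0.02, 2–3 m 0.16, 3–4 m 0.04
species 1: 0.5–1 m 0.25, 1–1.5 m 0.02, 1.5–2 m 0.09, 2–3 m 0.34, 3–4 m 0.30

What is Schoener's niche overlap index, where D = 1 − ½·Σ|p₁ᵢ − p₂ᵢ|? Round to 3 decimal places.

0.490

Σ|p₁ᵢ − p₂ᵢ| = 0.18 + 0.33 + 0.07 + 0.18 + 0.26 = 1.02
D = 1 − ½ × 1.02 = 1 − 0.510 = 0.49000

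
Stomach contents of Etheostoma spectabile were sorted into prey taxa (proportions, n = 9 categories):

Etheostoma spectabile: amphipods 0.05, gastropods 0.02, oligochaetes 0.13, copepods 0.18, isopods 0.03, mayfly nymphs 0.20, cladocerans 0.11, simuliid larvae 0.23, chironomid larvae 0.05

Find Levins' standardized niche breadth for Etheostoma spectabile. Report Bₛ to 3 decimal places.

Σpᵢ² = 0.05² + 0.02² + 0.13² + 0.18² + 0.03² + 0.20² + 0.11² + 0.23² + 0.05² = 0.0025 + 0.0004 + 0.0169 + 0.0324 + 0.0009 + 0.0400 + 0.0121 + 0.0529 + 0.0025 = 0.1606
B = 1 / 0.1606 = 6.22665
Bₛ = (B − 1)/(n − 1) = (6.22665 − 1)/(9 − 1) = 5.22665/8 = 0.65333

0.653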